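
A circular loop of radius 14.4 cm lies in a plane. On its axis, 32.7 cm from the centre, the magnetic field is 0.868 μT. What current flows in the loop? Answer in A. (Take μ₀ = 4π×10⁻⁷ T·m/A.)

On the axis of a loop, B = μ₀IR²/[2(R²+z²)^(3/2)], so I = 2B(R²+z²)^(3/2)/(μ₀R²).
R² + z² = 0.02074 + 0.1069 = 0.1277 m²; raised to 3/2 gives 4.56×10⁻² m³.
I = 2 × 8.68×10⁻⁷ × 4.56×10⁻² / (1.26×10⁻⁶ × 0.02074) = 3.04 A.

I ≈ 3.04 A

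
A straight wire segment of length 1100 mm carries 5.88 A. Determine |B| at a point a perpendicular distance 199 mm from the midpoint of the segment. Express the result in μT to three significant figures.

For a finite straight segment, B = (μ₀I/4πd)(sinθ₁ + sinθ₂), where θ₁, θ₂ are the angles from the perpendicular to each end.
The perpendicular from the point meets the wire at its midpoint, so each end is L/2 = 0.55 m away along the wire.
sinθ₁ = 0.55/√(0.55²+0.199²) = 0.9403; sinθ₂ = 0.55/√(0.55²+0.199²) = 0.9403.
B = (4π×10⁻⁷ × 5.88) / (4π × 0.199) × (0.9403 + 0.9403) = 5.56×10⁻⁶ T.

B ≈ 5.56 μT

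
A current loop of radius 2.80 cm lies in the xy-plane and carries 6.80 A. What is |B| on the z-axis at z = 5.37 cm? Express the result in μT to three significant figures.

On the axis of a circular loop, B = μ₀IR² / [2(R²+z²)^(3/2)].
R² + z² = (0.028)² + (0.0537)² = 0.003668 m², and (R²+z²)^(3/2) = 2.22×10⁻⁴ m³.
B = (4π×10⁻⁷ × 6.80 × 0.000784) / (2 × 2.22×10⁻⁴) = 1.51×10⁻⁵ T.

B ≈ 15.1 μT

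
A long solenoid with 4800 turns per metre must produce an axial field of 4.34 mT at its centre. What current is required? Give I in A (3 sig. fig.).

I ≈ 0.720 A

Inside a long solenoid B = μ₀nI with n = 4800 m⁻¹, so I = B/(μ₀n).
I = 4.34×10⁻³ / (4π×10⁻⁷ × 4800) = 0.720 A.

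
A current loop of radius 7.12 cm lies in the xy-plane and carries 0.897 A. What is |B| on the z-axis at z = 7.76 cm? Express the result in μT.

On the axis of a circular loop, B = μ₀IR² / [2(R²+z²)^(3/2)].
R² + z² = (0.0712)² + (0.0776)² = 0.01109 m², and (R²+z²)^(3/2) = 1.17×10⁻³ m³.
B = (4π×10⁻⁷ × 0.897 × 0.005069) / (2 × 1.17×10⁻³) = 2.45×10⁻⁶ T.

B ≈ 2.45 μT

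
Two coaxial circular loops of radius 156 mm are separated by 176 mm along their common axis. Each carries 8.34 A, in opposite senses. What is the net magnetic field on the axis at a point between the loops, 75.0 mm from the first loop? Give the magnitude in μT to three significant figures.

Each loop contributes B = μ₀IR²/[2(R²+z²)^(3/2)] on the axis, with z measured from that loop.
Loop 1 (z = 0.075 m): B₁ = 2.46×10⁻⁵ T. Loop 2 (z = 0.101 m): B₂ = 1.99×10⁻⁵ T.
The fields oppose: B = |B₁ − B₂| = 4.72×10⁻⁶ T.

B ≈ 4.72 μT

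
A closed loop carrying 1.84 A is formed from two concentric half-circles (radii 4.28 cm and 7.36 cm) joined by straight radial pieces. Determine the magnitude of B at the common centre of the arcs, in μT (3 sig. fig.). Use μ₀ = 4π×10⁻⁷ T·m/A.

The radial connectors point toward the centre, so dl × r̂ = 0 and they contribute nothing.
Each semicircle gives μ₀I/(4R): inner arc 1.35×10⁻⁵ T, outer arc 7.85×10⁻⁶ T.
The two arcs carry current in opposite angular senses, so their fields oppose: B = |1.35×10⁻⁵ − 7.85×10⁻⁶| = 5.65×10⁻⁶ T.

B ≈ 5.65 μT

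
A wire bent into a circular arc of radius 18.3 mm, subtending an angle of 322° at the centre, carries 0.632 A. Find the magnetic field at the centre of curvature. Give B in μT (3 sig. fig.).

The Biot–Savart field of a circular arc at its centre is B = μ₀Iφ/(4πR), with φ = 5.62 rad.
B = (4π×10⁻⁷ × 0.632 × 5.62) / (4π × 0.0183) = 1.94×10⁻⁵ T.

B ≈ 19.4 μT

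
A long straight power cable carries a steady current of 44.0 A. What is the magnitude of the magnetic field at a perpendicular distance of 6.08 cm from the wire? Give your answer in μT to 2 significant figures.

For an infinitely long straight wire, B = μ₀I/(2πd).
B = (4π×10⁻⁷ × 44.0) / (2π × 0.0608) = 1.45×10⁻⁴ T.

B ≈ 140 μT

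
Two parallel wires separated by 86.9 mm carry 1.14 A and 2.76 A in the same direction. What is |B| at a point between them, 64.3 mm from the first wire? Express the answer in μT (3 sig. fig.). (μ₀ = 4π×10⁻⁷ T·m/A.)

Each long wire gives B = μ₀I/(2πd). Distances are d₁ = 0.0643 m and d₂ = 0.0226 m.
B₁ = 3.55×10⁻⁶ T, B₂ = 2.44×10⁻⁵ T.
Between parallel currents the two contributions point in opposite directions, so they subtract. B = |B₁ − B₂| = |3.55×10⁻⁶ − 2.44×10⁻⁵| = 2.09×10⁻⁵ T.

B ≈ 20.9 μT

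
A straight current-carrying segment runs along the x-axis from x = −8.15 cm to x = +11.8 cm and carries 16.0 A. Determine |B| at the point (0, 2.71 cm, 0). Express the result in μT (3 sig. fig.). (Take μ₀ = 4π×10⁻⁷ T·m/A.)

B ≈ 114 μT

For a finite straight segment, B = (μ₀I/4πd)(sinθ₁ + sinθ₂), where θ₁, θ₂ are the angles from the perpendicular to each end.
The perpendicular distance is d = 0.0271 m; the end-offsets along the wire are a = 0.0815 m and b = 0.118 m.
sinθ₁ = 0.0815/√(0.0815²+0.0271²) = 0.9489; sinθ₂ = 0.118/√(0.118²+0.0271²) = 0.9746.
B = (4π×10⁻⁷ × 16.0) / (4π × 0.0271) × (0.9489 + 0.9746) = 1.14×10⁻⁴ T.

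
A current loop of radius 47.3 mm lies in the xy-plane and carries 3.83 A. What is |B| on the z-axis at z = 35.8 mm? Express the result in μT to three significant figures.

On the axis of a circular loop, B = μ₀IR² / [2(R²+z²)^(3/2)].
R² + z² = (0.0473)² + (0.0358)² = 0.003519 m², and (R²+z²)^(3/2) = 2.09×10⁻⁴ m³.
B = (4π×10⁻⁷ × 3.83 × 0.002237) / (2 × 2.09×10⁻⁴) = 2.58×10⁻⁵ T.

B ≈ 25.8 μT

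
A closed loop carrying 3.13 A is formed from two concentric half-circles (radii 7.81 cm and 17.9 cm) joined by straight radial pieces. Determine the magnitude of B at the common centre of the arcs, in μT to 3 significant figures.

The radial connectors point toward the centre, so dl × r̂ = 0 and they contribute nothing.
Each semicircle gives μ₀I/(4R): inner arc 1.26×10⁻⁵ T, outer arc 5.49×10⁻⁶ T.
The two arcs carry current in opposite angular senses, so their fields oppose: B = |1.26×10⁻⁵ − 5.49×10⁻⁶| = 7.10×10⁻⁶ T.

B ≈ 7.10 μT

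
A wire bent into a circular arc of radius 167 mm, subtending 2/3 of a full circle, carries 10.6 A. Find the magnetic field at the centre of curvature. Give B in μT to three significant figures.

The Biot–Savart field of a circular arc at its centre is B = μ₀Iφ/(4πR), with φ = 4.189 rad.
B = (4π×10⁻⁷ × 10.6 × 4.189) / (4π × 0.167) = 2.66×10⁻⁵ T.

B ≈ 26.6 μT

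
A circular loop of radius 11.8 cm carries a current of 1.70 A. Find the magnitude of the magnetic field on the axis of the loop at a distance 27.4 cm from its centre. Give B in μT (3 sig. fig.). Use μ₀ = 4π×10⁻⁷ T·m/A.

B ≈ 0.560 μT

On the axis of a circular loop, B = μ₀IR² / [2(R²+z²)^(3/2)].
R² + z² = (0.118)² + (0.274)² = 0.089 m², and (R²+z²)^(3/2) = 2.66×10⁻² m³.
B = (4π×10⁻⁷ × 1.70 × 0.01392) / (2 × 2.66×10⁻²) = 5.60×10⁻⁷ T.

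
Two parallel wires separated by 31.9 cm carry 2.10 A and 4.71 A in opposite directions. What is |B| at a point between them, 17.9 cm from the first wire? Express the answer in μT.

Each long wire gives B = μ₀I/(2πd). Distances are d₁ = 0.179 m and d₂ = 0.14 m.
B₁ = 2.35×10⁻⁶ T, B₂ = 6.73×10⁻⁶ T.
Between antiparallel currents both contributions point the same way, so they add. B = B₁ + B₂ = 2.35×10⁻⁶ + 6.73×10⁻⁶ = 9.07×10⁻⁶ T.

B ≈ 9.07 μT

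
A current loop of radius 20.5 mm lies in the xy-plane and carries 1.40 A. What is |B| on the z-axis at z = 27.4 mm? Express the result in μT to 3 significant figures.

On the axis of a circular loop, B = μ₀IR² / [2(R²+z²)^(3/2)].
R² + z² = (0.0205)² + (0.0274)² = 0.001171 m², and (R²+z²)^(3/2) = 4.01×10⁻⁵ m³.
B = (4π×10⁻⁷ × 1.40 × 0.0004203) / (2 × 4.01×10⁻⁵) = 9.23×10⁻⁶ T.

B ≈ 9.23 μT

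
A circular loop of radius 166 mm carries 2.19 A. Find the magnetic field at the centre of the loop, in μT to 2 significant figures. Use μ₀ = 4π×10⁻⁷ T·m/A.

B ≈ 8.3 μT

At the centre of a circular loop the Biot–Savart law gives B = μ₀I/(2R).
B = (4π×10⁻⁷ × 2.19) / (2 × 0.166) = 8.29×10⁻⁶ T.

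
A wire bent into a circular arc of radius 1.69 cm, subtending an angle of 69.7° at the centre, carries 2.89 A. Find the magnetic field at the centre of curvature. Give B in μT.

The Biot–Savart field of a circular arc at its centre is B = μ₀Iφ/(4πR), with φ = 1.216 rad.
B = (4π×10⁻⁷ × 2.89 × 1.216) / (4π × 0.0169) = 2.08×10⁻⁵ T.

B ≈ 20.8 μT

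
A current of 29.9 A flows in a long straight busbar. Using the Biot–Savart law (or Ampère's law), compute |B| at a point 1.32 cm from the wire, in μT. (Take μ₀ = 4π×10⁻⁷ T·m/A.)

For an infinitely long straight wire, B = μ₀I/(2πd).
B = (4π×10⁻⁷ × 29.9) / (2π × 0.0132) = 4.53×10⁻⁴ T.

B ≈ 453 μT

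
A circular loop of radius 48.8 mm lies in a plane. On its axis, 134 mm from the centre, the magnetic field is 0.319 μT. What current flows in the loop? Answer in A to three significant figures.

On the axis of a loop, B = μ₀IR²/[2(R²+z²)^(3/2)], so I = 2B(R²+z²)^(3/2)/(μ₀R²).
R² + z² = 0.002381 + 0.01796 = 0.02034 m²; raised to 3/2 gives 2.90×10⁻³ m³.
I = 2 × 3.19×10⁻⁷ × 2.90×10⁻³ / (1.26×10⁻⁶ × 0.002381) = 0.618 A.

I ≈ 0.618 A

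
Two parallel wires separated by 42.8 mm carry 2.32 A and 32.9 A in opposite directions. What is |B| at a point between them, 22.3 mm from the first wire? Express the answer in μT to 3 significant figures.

B ≈ 342 μT

Each long wire gives B = μ₀I/(2πd). Distances are d₁ = 0.0223 m and d₂ = 0.0205 m.
B₁ = 2.08×10⁻⁵ T, B₂ = 3.21×10⁻⁴ T.
Between antiparallel currents both contributions point the same way, so they add. B = B₁ + B₂ = 2.08×10⁻⁵ + 3.21×10⁻⁴ = 3.42×10⁻⁴ T.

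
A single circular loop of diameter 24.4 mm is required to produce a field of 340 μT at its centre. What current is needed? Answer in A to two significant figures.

I ≈ 6.6 A

At the centre of a circular loop B = μ₀I/(2R), so I = 2RB/μ₀.
With R = 0.0122 m, I = 2 × 0.0122 × 3.40×10⁻⁴ / (4π×10⁻⁷) = 6.60 A.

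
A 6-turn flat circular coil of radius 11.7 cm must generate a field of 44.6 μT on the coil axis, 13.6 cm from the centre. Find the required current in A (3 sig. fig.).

For an N-turn coil, B = Nμ₀IR²/[2(R²+z²)^(3/2)] with R = 0.117 m, z = 0.136 m, so I = 2B(R²+z²)^(3/2)/(Nμ₀R²) = 2 × 4.46×10⁻⁵ × 5.77×10⁻³ / (6 × 4π×10⁻⁷ × 0.01369) = 4.99 A.

I ≈ 4.99 A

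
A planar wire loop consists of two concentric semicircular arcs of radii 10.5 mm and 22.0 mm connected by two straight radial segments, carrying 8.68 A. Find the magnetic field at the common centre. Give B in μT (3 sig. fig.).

B ≈ 136 μT

The radial connectors point toward the centre, so dl × r̂ = 0 and they contribute nothing.
Each semicircle gives μ₀I/(4R): inner arc 2.60×10⁻⁴ T, outer arc 1.24×10⁻⁴ T.
The two arcs carry current in opposite angular senses, so their fields oppose: B = |2.60×10⁻⁴ − 1.24×10⁻⁴| = 1.36×10⁻⁴ T.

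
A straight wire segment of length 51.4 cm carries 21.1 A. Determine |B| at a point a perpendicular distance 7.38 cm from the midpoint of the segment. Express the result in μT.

For a finite straight segment, B = (μ₀I/4πd)(sinθ₁ + sinθ₂), where θ₁, θ₂ are the angles from the perpendicular to each end.
The perpendicular from the point meets the wire at its midpoint, so each end is L/2 = 0.257 m away along the wire.
sinθ₁ = 0.257/√(0.257²+0.0738²) = 0.9612; sinθ₂ = 0.257/√(0.257²+0.0738²) = 0.9612.
B = (4π×10⁻⁷ × 21.1) / (4π × 0.0738) × (0.9612 + 0.9612) = 5.50×10⁻⁵ T.

B ≈ 55.0 μT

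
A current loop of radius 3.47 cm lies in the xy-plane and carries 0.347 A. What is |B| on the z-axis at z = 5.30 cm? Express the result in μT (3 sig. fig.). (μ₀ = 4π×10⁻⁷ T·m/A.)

B ≈ 1.03 μT

On the axis of a circular loop, B = μ₀IR² / [2(R²+z²)^(3/2)].
R² + z² = (0.0347)² + (0.053)² = 0.004013 m², and (R²+z²)^(3/2) = 2.54×10⁻⁴ m³.
B = (4π×10⁻⁷ × 0.347 × 0.001204) / (2 × 2.54×10⁻⁴) = 1.03×10⁻⁶ T.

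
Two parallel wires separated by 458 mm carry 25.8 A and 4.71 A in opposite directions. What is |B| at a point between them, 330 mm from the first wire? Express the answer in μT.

B ≈ 23.0 μT

Each long wire gives B = μ₀I/(2πd). Distances are d₁ = 0.33 m and d₂ = 0.128 m.
B₁ = 1.56×10⁻⁵ T, B₂ = 7.36×10⁻⁶ T.
Between antiparallel currents both contributions point the same way, so they add. B = B₁ + B₂ = 1.56×10⁻⁵ + 7.36×10⁻⁶ = 2.30×10⁻⁵ T.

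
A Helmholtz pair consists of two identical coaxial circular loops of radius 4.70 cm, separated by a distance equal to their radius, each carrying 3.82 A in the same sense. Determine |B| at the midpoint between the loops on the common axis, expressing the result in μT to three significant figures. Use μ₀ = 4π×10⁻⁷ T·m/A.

B ≈ 73.1 μT

Each loop contributes B = μ₀IR²/[2(R²+z²)^(3/2)] on the axis, with z measured from that loop.
Loop 1 (z = 0.0235 m): B₁ = 3.65×10⁻⁵ T. Loop 2 (z = 0.0235 m): B₂ = 3.65×10⁻⁵ T.
The fields add: B = B₁ + B₂ = 7.31×10⁻⁵ T.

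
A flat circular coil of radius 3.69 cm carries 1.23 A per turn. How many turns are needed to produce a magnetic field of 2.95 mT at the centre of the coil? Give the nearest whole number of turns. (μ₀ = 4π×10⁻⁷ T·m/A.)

N = 141

For an N-turn coil, B = Nμ₀I/(2R). A single turn gives B₁ = 2.09×10⁻⁵ T with R = 0.0369 m.
N = B/B₁ = 2.95×10⁻³ / 2.09×10⁻⁵ = 140.85.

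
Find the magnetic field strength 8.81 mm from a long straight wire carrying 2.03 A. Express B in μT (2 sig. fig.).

B ≈ 46 μT

For an infinitely long straight wire, B = μ₀I/(2πd).
B = (4π×10⁻⁷ × 2.03) / (2π × 0.00881) = 4.61×10⁻⁵ T.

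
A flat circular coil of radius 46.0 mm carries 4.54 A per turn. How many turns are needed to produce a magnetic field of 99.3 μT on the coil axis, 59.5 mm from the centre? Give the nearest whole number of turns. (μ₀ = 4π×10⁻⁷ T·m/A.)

For an N-turn coil, B = Nμ₀IR²/[2(R²+z²)^(3/2)]. A single turn gives B₁ = 1.42×10⁻⁵ T with R = 0.046 m, z = 0.0595 m.
N = B/B₁ = 9.93×10⁻⁵ / 1.42×10⁻⁵ = 7.00.

N = 7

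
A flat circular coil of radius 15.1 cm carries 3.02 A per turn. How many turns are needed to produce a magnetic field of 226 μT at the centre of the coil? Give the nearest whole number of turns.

N = 18

For an N-turn coil, B = Nμ₀I/(2R). A single turn gives B₁ = 1.26×10⁻⁵ T with R = 0.151 m.
N = B/B₁ = 2.26×10⁻⁴ / 1.26×10⁻⁵ = 17.98.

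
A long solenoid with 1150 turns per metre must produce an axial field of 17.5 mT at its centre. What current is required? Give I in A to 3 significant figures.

Inside a long solenoid B = μ₀nI with n = 1150 m⁻¹, so I = B/(μ₀n).
I = 1.75×10⁻² / (4π×10⁻⁷ × 1150) = 12.1 A.

I ≈ 12.1 A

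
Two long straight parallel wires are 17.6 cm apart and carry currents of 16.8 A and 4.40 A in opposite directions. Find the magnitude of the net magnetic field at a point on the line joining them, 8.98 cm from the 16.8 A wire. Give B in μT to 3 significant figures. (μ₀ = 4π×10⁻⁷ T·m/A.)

Each long wire gives B = μ₀I/(2πd). Distances are d₁ = 0.0898 m and d₂ = 0.0862 m.
B₁ = 3.74×10⁻⁵ T, B₂ = 1.02×10⁻⁵ T.
Between antiparallel currents both contributions point the same way, so they add. B = B₁ + B₂ = 3.74×10⁻⁵ + 1.02×10⁻⁵ = 4.76×10⁻⁵ T.

B ≈ 47.6 μT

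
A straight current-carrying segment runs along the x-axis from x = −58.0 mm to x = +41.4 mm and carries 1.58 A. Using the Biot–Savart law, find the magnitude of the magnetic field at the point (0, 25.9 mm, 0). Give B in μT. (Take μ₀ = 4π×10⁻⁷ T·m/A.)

B ≈ 10.7 μT

For a finite straight segment, B = (μ₀I/4πd)(sinθ₁ + sinθ₂), where θ₁, θ₂ are the angles from the perpendicular to each end.
The perpendicular distance is d = 0.0259 m; the end-offsets along the wire are a = 0.058 m and b = 0.0414 m.
sinθ₁ = 0.058/√(0.058²+0.0259²) = 0.9131; sinθ₂ = 0.0414/√(0.0414²+0.0259²) = 0.8478.
B = (4π×10⁻⁷ × 1.58) / (4π × 0.0259) × (0.9131 + 0.8478) = 1.07×10⁻⁵ T.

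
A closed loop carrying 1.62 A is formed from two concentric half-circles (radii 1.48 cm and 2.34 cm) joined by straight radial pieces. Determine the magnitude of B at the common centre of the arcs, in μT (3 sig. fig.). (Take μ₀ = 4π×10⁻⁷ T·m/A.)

The radial connectors point toward the centre, so dl × r̂ = 0 and they contribute nothing.
Each semicircle gives μ₀I/(4R): inner arc 3.44×10⁻⁵ T, outer arc 2.17×10⁻⁵ T.
The two arcs carry current in opposite angular senses, so their fields oppose: B = |3.44×10⁻⁵ − 2.17×10⁻⁵| = 1.26×10⁻⁵ T.

B ≈ 12.6 μT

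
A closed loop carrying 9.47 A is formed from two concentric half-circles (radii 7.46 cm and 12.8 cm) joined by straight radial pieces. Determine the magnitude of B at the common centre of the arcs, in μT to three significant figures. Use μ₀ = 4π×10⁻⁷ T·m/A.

The radial connectors point toward the centre, so dl × r̂ = 0 and they contribute nothing.
Each semicircle gives μ₀I/(4R): inner arc 3.99×10⁻⁵ T, outer arc 2.32×10⁻⁵ T.
The two arcs carry current in opposite angular senses, so their fields oppose: B = |3.99×10⁻⁵ − 2.32×10⁻⁵| = 1.66×10⁻⁵ T.

B ≈ 16.6 μT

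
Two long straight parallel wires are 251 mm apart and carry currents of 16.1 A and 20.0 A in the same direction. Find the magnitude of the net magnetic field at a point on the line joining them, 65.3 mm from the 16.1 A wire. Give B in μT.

B ≈ 27.8 μT

Each long wire gives B = μ₀I/(2πd). Distances are d₁ = 0.0653 m and d₂ = 0.1857 m.
B₁ = 4.93×10⁻⁵ T, B₂ = 2.15×10⁻⁵ T.
Between parallel currents the two contributions point in opposite directions, so they subtract. B = |B₁ − B₂| = |4.93×10⁻⁵ − 2.15×10⁻⁵| = 2.78×10⁻⁵ T.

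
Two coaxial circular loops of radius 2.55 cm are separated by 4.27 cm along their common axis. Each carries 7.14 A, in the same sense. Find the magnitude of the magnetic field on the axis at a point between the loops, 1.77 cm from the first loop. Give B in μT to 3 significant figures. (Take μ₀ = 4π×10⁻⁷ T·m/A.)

Each loop contributes B = μ₀IR²/[2(R²+z²)^(3/2)] on the axis, with z measured from that loop.
Loop 1 (z = 0.0177 m): B₁ = 9.75×10⁻⁵ T. Loop 2 (z = 0.025 m): B₂ = 6.41×10⁻⁵ T.
The fields add: B = B₁ + B₂ = 1.62×10⁻⁴ T.

B ≈ 162 μT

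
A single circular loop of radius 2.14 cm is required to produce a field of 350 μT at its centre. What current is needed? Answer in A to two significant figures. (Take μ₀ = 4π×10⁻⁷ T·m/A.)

At the centre of a circular loop B = μ₀I/(2R), so I = 2RB/μ₀.
With R = 0.0214 m, I = 2 × 0.0214 × 3.50×10⁻⁴ / (4π×10⁻⁷) = 11.9 A.

I ≈ 12 A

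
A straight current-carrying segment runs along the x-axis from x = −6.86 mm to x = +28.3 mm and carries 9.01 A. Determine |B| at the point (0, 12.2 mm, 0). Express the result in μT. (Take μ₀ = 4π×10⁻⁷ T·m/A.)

B ≈ 104 μT

For a finite straight segment, B = (μ₀I/4πd)(sinθ₁ + sinθ₂), where θ₁, θ₂ are the angles from the perpendicular to each end.
The perpendicular distance is d = 0.0122 m; the end-offsets along the wire are a = 0.00686 m and b = 0.0283 m.
sinθ₁ = 0.00686/√(0.00686²+0.0122²) = 0.4901; sinθ₂ = 0.0283/√(0.0283²+0.0122²) = 0.9183.
B = (4π×10⁻⁷ × 9.01) / (4π × 0.0122) × (0.4901 + 0.9183) = 1.04×10⁻⁴ T.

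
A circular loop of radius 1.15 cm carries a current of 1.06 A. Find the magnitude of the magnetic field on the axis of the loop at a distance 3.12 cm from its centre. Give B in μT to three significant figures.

B ≈ 2.40 μT

On the axis of a circular loop, B = μ₀IR² / [2(R²+z²)^(3/2)].
R² + z² = (0.0115)² + (0.0312)² = 0.001106 m², and (R²+z²)^(3/2) = 3.68×10⁻⁵ m³.
B = (4π×10⁻⁷ × 1.06 × 0.0001322) / (2 × 3.68×10⁻⁵) = 2.40×10⁻⁶ T.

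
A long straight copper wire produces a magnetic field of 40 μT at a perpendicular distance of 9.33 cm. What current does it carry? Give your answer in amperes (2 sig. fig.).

I ≈ 19 A

For a long straight wire B = μ₀I/(2πd), so I = 2πdB/μ₀.
I = 2π × 0.0933 × 4.00×10⁻⁵ / (4π×10⁻⁷) = 18.7 A.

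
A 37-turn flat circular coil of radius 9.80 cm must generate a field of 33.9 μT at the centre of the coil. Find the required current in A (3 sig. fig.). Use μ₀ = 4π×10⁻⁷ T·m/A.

For an N-turn coil, B = Nμ₀I/(2R) with R = 0.098 m, so I = 2RB/(Nμ₀) = 2 × 0.098 × 3.39×10⁻⁵ / (37 × 4π×10⁻⁷) = 0.143 A.

I ≈ 0.143 A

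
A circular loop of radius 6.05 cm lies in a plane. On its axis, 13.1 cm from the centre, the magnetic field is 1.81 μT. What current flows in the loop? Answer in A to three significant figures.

On the axis of a loop, B = μ₀IR²/[2(R²+z²)^(3/2)], so I = 2B(R²+z²)^(3/2)/(μ₀R²).
R² + z² = 0.00366 + 0.01716 = 0.02082 m²; raised to 3/2 gives 3.00×10⁻³ m³.
I = 2 × 1.81×10⁻⁶ × 3.00×10⁻³ / (1.26×10⁻⁶ × 0.00366) = 2.36 A.

I ≈ 2.36 A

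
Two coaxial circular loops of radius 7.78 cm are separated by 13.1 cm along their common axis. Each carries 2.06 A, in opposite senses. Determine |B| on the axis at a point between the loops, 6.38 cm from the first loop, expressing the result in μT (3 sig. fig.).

B ≈ 0.481 μT

Each loop contributes B = μ₀IR²/[2(R²+z²)^(3/2)] on the axis, with z measured from that loop.
Loop 1 (z = 0.0638 m): B₁ = 7.69×10⁻⁶ T. Loop 2 (z = 0.0672 m): B₂ = 7.21×10⁻⁶ T.
The fields oppose: B = |B₁ − B₂| = 4.81×10⁻⁷ T.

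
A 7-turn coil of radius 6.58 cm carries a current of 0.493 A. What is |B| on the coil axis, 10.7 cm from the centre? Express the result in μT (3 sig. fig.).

For an N-turn flat coil, B = Nμ₀IR²/[2(R²+z²)^(3/2)] with R = 0.0658 m, z = 0.107 m.
B = 7 × 6.77×10⁻⁷ T = 4.74×10⁻⁶ T.

B ≈ 4.74 μT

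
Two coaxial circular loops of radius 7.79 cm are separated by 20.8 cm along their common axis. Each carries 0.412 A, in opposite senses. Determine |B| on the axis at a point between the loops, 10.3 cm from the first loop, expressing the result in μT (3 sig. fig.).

Each loop contributes B = μ₀IR²/[2(R²+z²)^(3/2)] on the axis, with z measured from that loop.
Loop 1 (z = 0.103 m): B₁ = 7.29×10⁻⁷ T. Loop 2 (z = 0.105 m): B₂ = 7.03×10⁻⁷ T.
The fields oppose: B = |B₁ − B₂| = 2.65×10⁻⁸ T.

B ≈ 0.0265 μT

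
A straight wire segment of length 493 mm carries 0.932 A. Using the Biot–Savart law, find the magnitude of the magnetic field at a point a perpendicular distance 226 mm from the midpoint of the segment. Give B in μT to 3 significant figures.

For a finite straight segment, B = (μ₀I/4πd)(sinθ₁ + sinθ₂), where θ₁, θ₂ are the angles from the perpendicular to each end.
The perpendicular from the point meets the wire at its midpoint, so each end is L/2 = 0.2465 m away along the wire.
sinθ₁ = 0.2465/√(0.2465²+0.226²) = 0.7371; sinθ₂ = 0.2465/√(0.2465²+0.226²) = 0.7371.
B = (4π×10⁻⁷ × 0.932) / (4π × 0.226) × (0.7371 + 0.7371) = 6.08×10⁻⁷ T.

B ≈ 0.608 μT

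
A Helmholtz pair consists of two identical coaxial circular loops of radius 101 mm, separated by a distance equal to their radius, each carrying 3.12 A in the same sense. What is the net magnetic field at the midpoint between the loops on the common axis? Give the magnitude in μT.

B ≈ 27.8 μT

Each loop contributes B = μ₀IR²/[2(R²+z²)^(3/2)] on the axis, with z measured from that loop.
Loop 1 (z = 0.0505 m): B₁ = 1.39×10⁻⁵ T. Loop 2 (z = 0.0505 m): B₂ = 1.39×10⁻⁵ T.
The fields add: B = B₁ + B₂ = 2.78×10⁻⁵ T.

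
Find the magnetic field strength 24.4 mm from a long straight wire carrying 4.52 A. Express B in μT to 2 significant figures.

B ≈ 37 μT

For an infinitely long straight wire, B = μ₀I/(2πd).
B = (4π×10⁻⁷ × 4.52) / (2π × 0.0244) = 3.70×10⁻⁵ T.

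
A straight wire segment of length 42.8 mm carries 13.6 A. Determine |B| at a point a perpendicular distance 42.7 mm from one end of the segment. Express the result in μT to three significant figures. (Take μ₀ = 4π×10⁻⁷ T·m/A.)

For a finite straight segment, B = (μ₀I/4πd)(sinθ₁ + sinθ₂), where θ₁, θ₂ are the angles from the perpendicular to each end.
The perpendicular foot is at one end, so the two end-offsets along the wire are 0 and L = 0.0428 m.
sinθ₁ = 0/√(0²+0.0427²) = 0.0000; sinθ₂ = 0.0428/√(0.0428²+0.0427²) = 0.7079.
B = (4π×10⁻⁷ × 13.6) / (4π × 0.0427) × (0.0000 + 0.7079) = 2.25×10⁻⁵ T.

B ≈ 22.5 μT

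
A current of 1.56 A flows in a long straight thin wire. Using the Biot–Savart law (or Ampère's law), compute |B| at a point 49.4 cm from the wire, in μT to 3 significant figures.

B ≈ 0.632 μT

For an infinitely long straight wire, B = μ₀I/(2πd).
B = (4π×10⁻⁷ × 1.56) / (2π × 0.494) = 6.32×10⁻⁷ T.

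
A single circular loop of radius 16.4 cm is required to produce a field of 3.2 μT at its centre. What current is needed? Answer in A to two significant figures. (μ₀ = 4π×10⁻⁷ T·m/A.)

I ≈ 0.84 A

At the centre of a circular loop B = μ₀I/(2R), so I = 2RB/μ₀.
With R = 0.164 m, I = 2 × 0.164 × 3.20×10⁻⁶ / (4π×10⁻⁷) = 0.835 A.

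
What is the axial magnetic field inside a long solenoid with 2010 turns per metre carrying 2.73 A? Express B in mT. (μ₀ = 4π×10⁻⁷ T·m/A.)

B ≈ 6.90 mT

Inside a long solenoid, B = μ₀nI with n = 2010 turns/m.
B = 4π×10⁻⁷ × 2010 × 2.73 = 6.90×10⁻³ T.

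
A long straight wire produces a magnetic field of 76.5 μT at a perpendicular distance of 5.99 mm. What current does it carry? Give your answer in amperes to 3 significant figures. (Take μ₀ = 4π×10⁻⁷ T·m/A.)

For a long straight wire B = μ₀I/(2πd), so I = 2πdB/μ₀.
I = 2π × 0.00599 × 7.65×10⁻⁵ / (4π×10⁻⁷) = 2.29 A.

I ≈ 2.29 A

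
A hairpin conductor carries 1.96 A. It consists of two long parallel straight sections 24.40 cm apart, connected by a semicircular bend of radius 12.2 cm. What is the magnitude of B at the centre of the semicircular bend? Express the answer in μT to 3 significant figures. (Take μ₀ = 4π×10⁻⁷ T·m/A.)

B ≈ 8.26 μT

The semicircular arc contributes B_arc = μ₀I·π/(4πR) = μ₀I/(4R) = 5.05×10⁻⁶ T.
Each semi-infinite lead is at perpendicular distance R = 0.122 m from the centre, with the perpendicular foot at its near end, so it contributes μ₀I/(4πR); both point the same way, together 3.21×10⁻⁶ T.
Arc and leads all point the same direction: B = 5.05×10⁻⁶ + 3.21×10⁻⁶ = 8.26×10⁻⁶ T.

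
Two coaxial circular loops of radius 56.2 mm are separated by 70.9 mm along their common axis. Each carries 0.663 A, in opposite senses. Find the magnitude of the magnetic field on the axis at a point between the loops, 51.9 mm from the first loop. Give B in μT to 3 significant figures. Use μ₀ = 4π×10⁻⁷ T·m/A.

B ≈ 3.36 μT

Each loop contributes B = μ₀IR²/[2(R²+z²)^(3/2)] on the axis, with z measured from that loop.
Loop 1 (z = 0.0519 m): B₁ = 2.94×10⁻⁶ T. Loop 2 (z = 0.019 m): B₂ = 6.30×10⁻⁶ T.
The fields oppose: B = |B₁ − B₂| = 3.36×10⁻⁶ T.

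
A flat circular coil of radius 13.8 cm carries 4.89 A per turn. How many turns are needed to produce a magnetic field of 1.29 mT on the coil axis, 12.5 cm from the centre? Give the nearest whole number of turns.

N = 142

For an N-turn coil, B = Nμ₀IR²/[2(R²+z²)^(3/2)]. A single turn gives B₁ = 9.06×10⁻⁶ T with R = 0.138 m, z = 0.125 m.
N = B/B₁ = 1.29×10⁻³ / 9.06×10⁻⁶ = 142.32.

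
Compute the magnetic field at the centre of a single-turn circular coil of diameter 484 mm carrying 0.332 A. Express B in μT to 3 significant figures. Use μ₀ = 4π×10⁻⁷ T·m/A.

B ≈ 0.862 μT

At the centre of a circular loop the Biot–Savart law gives B = μ₀I/(2R) (so R = 0.242 m).
B = (4π×10⁻⁷ × 0.332) / (2 × 0.242) = 8.62×10⁻⁷ T.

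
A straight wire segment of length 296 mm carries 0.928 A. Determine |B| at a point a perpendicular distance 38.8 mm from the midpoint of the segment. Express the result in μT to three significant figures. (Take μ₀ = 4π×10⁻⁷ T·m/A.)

For a finite straight segment, B = (μ₀I/4πd)(sinθ₁ + sinθ₂), where θ₁, θ₂ are the angles from the perpendicular to each end.
The perpendicular from the point meets the wire at its midpoint, so each end is L/2 = 0.148 m away along the wire.
sinθ₁ = 0.148/√(0.148²+0.0388²) = 0.9673; sinθ₂ = 0.148/√(0.148²+0.0388²) = 0.9673.
B = (4π×10⁻⁷ × 0.928) / (4π × 0.0388) × (0.9673 + 0.9673) = 4.63×10⁻⁶ T.

B ≈ 4.63 μT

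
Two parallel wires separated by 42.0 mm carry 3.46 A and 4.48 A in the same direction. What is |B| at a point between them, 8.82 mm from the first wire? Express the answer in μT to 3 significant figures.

B ≈ 51.5 μT

Each long wire gives B = μ₀I/(2πd). Distances are d₁ = 0.00882 m and d₂ = 0.03318 m.
B₁ = 7.85×10⁻⁵ T, B₂ = 2.70×10⁻⁵ T.
Between parallel currents the two contributions point in opposite directions, so they subtract. B = |B₁ − B₂| = |7.85×10⁻⁵ − 2.70×10⁻⁵| = 5.15×10⁻⁵ T.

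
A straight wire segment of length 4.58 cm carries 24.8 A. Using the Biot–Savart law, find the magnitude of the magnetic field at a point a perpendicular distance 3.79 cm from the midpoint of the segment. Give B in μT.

For a finite straight segment, B = (μ₀I/4πd)(sinθ₁ + sinθ₂), where θ₁, θ₂ are the angles from the perpendicular to each end.
The perpendicular from the point meets the wire at its midpoint, so each end is L/2 = 0.0229 m away along the wire.
sinθ₁ = 0.0229/√(0.0229²+0.0379²) = 0.5172; sinθ₂ = 0.0229/√(0.0229²+0.0379²) = 0.5172.
B = (4π×10⁻⁷ × 24.8) / (4π × 0.0379) × (0.5172 + 0.5172) = 6.77×10⁻⁵ T.

B ≈ 67.7 μT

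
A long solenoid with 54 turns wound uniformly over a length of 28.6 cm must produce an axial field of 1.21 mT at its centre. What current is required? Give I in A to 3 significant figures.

Inside a long solenoid B = μ₀nI with n = 188.8 m⁻¹, so I = B/(μ₀n).
I = 1.21×10⁻³ / (4π×10⁻⁷ × 188.8) = 5.10 A.

I ≈ 5.10 A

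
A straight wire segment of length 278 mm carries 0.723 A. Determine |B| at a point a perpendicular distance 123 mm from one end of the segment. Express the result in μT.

B ≈ 0.538 μT

For a finite straight segment, B = (μ₀I/4πd)(sinθ₁ + sinθ₂), where θ₁, θ₂ are the angles from the perpendicular to each end.
The perpendicular foot is at one end, so the two end-offsets along the wire are 0 and L = 0.278 m.
sinθ₁ = 0/√(0²+0.123²) = 0.0000; sinθ₂ = 0.278/√(0.278²+0.123²) = 0.9145.
B = (4π×10⁻⁷ × 0.723) / (4π × 0.123) × (0.0000 + 0.9145) = 5.38×10⁻⁷ T.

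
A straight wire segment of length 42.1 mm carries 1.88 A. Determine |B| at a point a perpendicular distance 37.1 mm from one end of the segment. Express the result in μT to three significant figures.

For a finite straight segment, B = (μ₀I/4πd)(sinθ₁ + sinθ₂), where θ₁, θ₂ are the angles from the perpendicular to each end.
The perpendicular foot is at one end, so the two end-offsets along the wire are 0 and L = 0.0421 m.
sinθ₁ = 0/√(0²+0.0371²) = 0.0000; sinθ₂ = 0.0421/√(0.0421²+0.0371²) = 0.7503.
B = (4π×10⁻⁷ × 1.88) / (4π × 0.0371) × (0.0000 + 0.7503) = 3.80×10⁻⁶ T.

B ≈ 3.80 μT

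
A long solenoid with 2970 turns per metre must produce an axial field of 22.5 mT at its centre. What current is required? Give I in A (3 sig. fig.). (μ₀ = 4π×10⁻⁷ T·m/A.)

Inside a long solenoid B = μ₀nI with n = 2970 m⁻¹, so I = B/(μ₀n).
I = 2.25×10⁻² / (4π×10⁻⁷ × 2970) = 6.03 A.

I ≈ 6.03 A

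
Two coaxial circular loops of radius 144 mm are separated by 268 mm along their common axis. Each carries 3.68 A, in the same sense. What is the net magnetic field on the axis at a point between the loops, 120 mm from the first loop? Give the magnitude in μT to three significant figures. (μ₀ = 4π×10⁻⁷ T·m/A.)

B ≈ 12.7 μT

Each loop contributes B = μ₀IR²/[2(R²+z²)^(3/2)] on the axis, with z measured from that loop.
Loop 1 (z = 0.12 m): B₁ = 7.28×10⁻⁶ T. Loop 2 (z = 0.148 m): B₂ = 5.45×10⁻⁶ T.
The fields add: B = B₁ + B₂ = 1.27×10⁻⁵ T.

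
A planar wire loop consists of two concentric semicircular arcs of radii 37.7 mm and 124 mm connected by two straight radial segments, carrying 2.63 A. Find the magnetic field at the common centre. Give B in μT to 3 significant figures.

The radial connectors point toward the centre, so dl × r̂ = 0 and they contribute nothing.
Each semicircle gives μ₀I/(4R): inner arc 2.19×10⁻⁵ T, outer arc 6.66×10⁻⁶ T.
The two arcs carry current in opposite angular senses, so their fields oppose: B = |2.19×10⁻⁵ − 6.66×10⁻⁶| = 1.53×10⁻⁵ T.

B ≈ 15.3 μT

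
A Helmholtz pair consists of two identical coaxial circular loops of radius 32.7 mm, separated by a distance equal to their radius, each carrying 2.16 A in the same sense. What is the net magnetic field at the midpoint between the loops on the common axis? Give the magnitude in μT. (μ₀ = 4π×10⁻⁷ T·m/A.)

B ≈ 59.4 μT

Each loop contributes B = μ₀IR²/[2(R²+z²)^(3/2)] on the axis, with z measured from that loop.
Loop 1 (z = 0.01635 m): B₁ = 2.97×10⁻⁵ T. Loop 2 (z = 0.01635 m): B₂ = 2.97×10⁻⁵ T.
The fields add: B = B₁ + B₂ = 5.94×10⁻⁵ T.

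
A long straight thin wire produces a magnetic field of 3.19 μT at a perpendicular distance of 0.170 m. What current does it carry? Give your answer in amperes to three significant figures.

For a long straight wire B = μ₀I/(2πd), so I = 2πdB/μ₀.
I = 2π × 0.17 × 3.19×10⁻⁶ / (4π×10⁻⁷) = 2.71 A.

I ≈ 2.71 A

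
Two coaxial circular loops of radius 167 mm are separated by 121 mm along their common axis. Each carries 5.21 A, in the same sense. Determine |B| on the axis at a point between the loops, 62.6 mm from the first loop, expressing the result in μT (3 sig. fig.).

Each loop contributes B = μ₀IR²/[2(R²+z²)^(3/2)] on the axis, with z measured from that loop.
Loop 1 (z = 0.0626 m): B₁ = 1.61×10⁻⁵ T. Loop 2 (z = 0.0584 m): B₂ = 1.65×10⁻⁵ T.
The fields add: B = B₁ + B₂ = 3.26×10⁻⁵ T.

B ≈ 32.6 μT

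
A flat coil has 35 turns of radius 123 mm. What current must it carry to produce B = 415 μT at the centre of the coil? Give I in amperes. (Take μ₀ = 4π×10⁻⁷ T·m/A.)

For an N-turn coil, B = Nμ₀I/(2R) with R = 0.123 m, so I = 2RB/(Nμ₀) = 2 × 0.123 × 4.15×10⁻⁴ / (35 × 4π×10⁻⁷) = 2.32 A.

I ≈ 2.32 A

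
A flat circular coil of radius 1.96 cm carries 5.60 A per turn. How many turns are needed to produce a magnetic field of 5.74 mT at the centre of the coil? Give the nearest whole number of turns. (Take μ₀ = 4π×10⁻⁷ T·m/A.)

For an N-turn coil, B = Nμ₀I/(2R). A single turn gives B₁ = 1.80×10⁻⁴ T with R = 0.0196 m.
N = B/B₁ = 5.74×10⁻³ / 1.80×10⁻⁴ = 31.97.

N = 32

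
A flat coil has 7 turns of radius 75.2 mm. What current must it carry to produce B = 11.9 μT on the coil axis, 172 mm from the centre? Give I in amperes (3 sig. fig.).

For an N-turn coil, B = Nμ₀IR²/[2(R²+z²)^(3/2)] with R = 0.0752 m, z = 0.172 m, so I = 2B(R²+z²)^(3/2)/(Nμ₀R²) = 2 × 1.19×10⁻⁵ × 6.62×10⁻³ / (7 × 4π×10⁻⁷ × 0.005655) = 3.16 A.

I ≈ 3.16 A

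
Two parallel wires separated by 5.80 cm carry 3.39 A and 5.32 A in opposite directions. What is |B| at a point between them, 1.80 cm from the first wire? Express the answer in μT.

Each long wire gives B = μ₀I/(2πd). Distances are d₁ = 0.018 m and d₂ = 0.04 m.
B₁ = 3.77×10⁻⁵ T, B₂ = 2.66×10⁻⁵ T.
Between antiparallel currents both contributions point the same way, so they add. B = B₁ + B₂ = 3.77×10⁻⁵ + 2.66×10⁻⁵ = 6.43×10⁻⁵ T.

B ≈ 64.3 μT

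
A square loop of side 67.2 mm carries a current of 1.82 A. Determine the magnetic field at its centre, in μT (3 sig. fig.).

Each side is a finite straight segment at perpendicular distance d = a/(2 tan(π/4)) = 0.0336 m from the centre, with end-angles ±π/4.
One side contributes B₁ = (μ₀I/4πd)·2 sin(π/4) = 7.66×10⁻⁶ T.
All 4 sides add in the same direction: B = 4 × 7.66×10⁻⁶ = 3.06×10⁻⁵ T.

B ≈ 30.6 μT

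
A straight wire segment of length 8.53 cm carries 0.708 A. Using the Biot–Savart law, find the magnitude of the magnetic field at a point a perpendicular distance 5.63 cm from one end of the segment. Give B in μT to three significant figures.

For a finite straight segment, B = (μ₀I/4πd)(sinθ₁ + sinθ₂), where θ₁, θ₂ are the angles from the perpendicular to each end.
The perpendicular foot is at one end, so the two end-offsets along the wire are 0 and L = 0.0853 m.
sinθ₁ = 0/√(0²+0.0563²) = 0.0000; sinθ₂ = 0.0853/√(0.0853²+0.0563²) = 0.8346.
B = (4π×10⁻⁷ × 0.708) / (4π × 0.0563) × (0.0000 + 0.8346) = 1.05×10⁻⁶ T.

B ≈ 1.05 μT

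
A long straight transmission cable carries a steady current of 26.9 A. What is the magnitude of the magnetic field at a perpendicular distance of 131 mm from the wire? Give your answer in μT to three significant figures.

For an infinitely long straight wire, B = μ₀I/(2πd).
B = (4π×10⁻⁷ × 26.9) / (2π × 0.131) = 4.11×10⁻⁵ T.

B ≈ 41.1 μT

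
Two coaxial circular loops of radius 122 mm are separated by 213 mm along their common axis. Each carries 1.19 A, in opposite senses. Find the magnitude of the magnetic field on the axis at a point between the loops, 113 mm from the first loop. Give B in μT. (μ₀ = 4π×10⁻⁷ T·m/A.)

Each loop contributes B = μ₀IR²/[2(R²+z²)^(3/2)] on the axis, with z measured from that loop.
Loop 1 (z = 0.113 m): B₁ = 2.42×10⁻⁶ T. Loop 2 (z = 0.1 m): B₂ = 2.84×10⁻⁶ T.
The fields oppose: B = |B₁ − B₂| = 4.15×10⁻⁷ T.

B ≈ 0.415 μT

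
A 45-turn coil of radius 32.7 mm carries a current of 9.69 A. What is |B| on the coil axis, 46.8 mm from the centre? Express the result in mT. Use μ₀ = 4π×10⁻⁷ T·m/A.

For an N-turn flat coil, B = Nμ₀IR²/[2(R²+z²)^(3/2)] with R = 0.0327 m, z = 0.0468 m.
B = 45 × 3.50×10⁻⁵ T = 1.57×10⁻³ T.

B ≈ 1.57 mT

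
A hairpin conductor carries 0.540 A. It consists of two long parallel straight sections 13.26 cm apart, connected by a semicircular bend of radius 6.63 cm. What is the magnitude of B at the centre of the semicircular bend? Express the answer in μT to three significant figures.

The semicircular arc contributes B_arc = μ₀I·π/(4πR) = μ₀I/(4R) = 2.56×10⁻⁶ T.
Each semi-infinite lead is at perpendicular distance R = 0.0663 m from the centre, with the perpendicular foot at its near end, so it contributes μ₀I/(4πR); both point the same way, together 1.63×10⁻⁶ T.
Arc and leads all point the same direction: B = 2.56×10⁻⁶ + 1.63×10⁻⁶ = 4.19×10⁻⁶ T.

B ≈ 4.19 μT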